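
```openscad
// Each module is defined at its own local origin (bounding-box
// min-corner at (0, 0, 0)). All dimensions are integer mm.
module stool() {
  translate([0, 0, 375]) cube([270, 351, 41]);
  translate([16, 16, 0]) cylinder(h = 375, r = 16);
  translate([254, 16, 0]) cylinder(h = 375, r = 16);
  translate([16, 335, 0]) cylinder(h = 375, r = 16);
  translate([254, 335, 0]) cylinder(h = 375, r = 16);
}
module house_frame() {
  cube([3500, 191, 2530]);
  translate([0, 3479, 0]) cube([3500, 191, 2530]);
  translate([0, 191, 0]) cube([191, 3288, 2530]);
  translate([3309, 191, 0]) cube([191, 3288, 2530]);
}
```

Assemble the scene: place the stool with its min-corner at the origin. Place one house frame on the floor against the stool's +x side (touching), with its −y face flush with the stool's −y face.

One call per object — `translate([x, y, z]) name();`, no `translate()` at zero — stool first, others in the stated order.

stool();
translate([270, 0, 0]) house_frame();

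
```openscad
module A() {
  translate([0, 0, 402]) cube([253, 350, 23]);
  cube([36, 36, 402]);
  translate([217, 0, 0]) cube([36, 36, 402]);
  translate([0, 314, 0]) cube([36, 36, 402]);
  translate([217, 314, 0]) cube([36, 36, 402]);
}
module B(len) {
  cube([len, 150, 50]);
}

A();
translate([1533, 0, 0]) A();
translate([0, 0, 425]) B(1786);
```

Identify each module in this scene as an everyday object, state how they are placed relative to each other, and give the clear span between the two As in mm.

A is a stool. B is a beam. A beam spans the tops of two stools. The clear span between the two stools is 1280 mm.

Second stool starts at x = 1533; first ends at x = 253; clear span = 1533 − 253 = 1280 mm.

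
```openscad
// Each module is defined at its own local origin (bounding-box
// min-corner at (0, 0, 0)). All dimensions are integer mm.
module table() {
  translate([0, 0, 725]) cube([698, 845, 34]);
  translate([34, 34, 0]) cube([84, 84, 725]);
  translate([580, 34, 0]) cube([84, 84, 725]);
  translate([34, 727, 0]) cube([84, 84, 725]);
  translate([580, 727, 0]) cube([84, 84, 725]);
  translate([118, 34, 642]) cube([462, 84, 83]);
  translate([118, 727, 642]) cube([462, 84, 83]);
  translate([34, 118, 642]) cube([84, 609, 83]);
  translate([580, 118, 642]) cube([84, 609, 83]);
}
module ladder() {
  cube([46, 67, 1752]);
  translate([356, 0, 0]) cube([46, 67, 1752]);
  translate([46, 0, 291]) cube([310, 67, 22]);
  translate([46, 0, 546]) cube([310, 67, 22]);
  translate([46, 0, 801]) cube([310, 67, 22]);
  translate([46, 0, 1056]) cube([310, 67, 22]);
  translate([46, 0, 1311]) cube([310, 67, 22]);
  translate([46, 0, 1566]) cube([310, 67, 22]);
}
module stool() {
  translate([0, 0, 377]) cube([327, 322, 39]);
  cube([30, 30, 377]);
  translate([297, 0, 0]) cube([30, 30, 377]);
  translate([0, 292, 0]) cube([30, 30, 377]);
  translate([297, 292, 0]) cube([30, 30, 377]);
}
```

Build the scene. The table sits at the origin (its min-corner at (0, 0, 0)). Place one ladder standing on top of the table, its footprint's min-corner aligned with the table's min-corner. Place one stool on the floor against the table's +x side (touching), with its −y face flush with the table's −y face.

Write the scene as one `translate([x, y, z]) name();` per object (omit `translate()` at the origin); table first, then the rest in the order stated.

table();
translate([0, 0, 759]) ladder();
translate([698, 0, 0]) stool();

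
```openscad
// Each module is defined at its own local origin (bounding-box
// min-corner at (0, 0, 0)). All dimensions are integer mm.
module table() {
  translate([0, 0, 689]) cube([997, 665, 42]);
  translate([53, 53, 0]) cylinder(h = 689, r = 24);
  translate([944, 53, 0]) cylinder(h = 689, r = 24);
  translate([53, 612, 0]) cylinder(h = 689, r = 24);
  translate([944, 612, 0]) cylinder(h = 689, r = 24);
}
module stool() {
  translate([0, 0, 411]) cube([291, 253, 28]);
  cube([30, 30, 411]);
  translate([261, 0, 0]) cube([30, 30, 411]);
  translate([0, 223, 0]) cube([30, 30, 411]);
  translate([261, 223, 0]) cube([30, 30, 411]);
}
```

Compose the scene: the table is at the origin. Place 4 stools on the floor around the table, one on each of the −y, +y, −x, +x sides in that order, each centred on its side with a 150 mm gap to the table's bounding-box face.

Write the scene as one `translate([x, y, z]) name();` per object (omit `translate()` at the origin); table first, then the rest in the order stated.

table();
translate([353, -403, 0]) stool();
translate([353, 815, 0]) stool();
translate([-441, 206, 0]) stool();
translate([1147, 206, 0]) stool();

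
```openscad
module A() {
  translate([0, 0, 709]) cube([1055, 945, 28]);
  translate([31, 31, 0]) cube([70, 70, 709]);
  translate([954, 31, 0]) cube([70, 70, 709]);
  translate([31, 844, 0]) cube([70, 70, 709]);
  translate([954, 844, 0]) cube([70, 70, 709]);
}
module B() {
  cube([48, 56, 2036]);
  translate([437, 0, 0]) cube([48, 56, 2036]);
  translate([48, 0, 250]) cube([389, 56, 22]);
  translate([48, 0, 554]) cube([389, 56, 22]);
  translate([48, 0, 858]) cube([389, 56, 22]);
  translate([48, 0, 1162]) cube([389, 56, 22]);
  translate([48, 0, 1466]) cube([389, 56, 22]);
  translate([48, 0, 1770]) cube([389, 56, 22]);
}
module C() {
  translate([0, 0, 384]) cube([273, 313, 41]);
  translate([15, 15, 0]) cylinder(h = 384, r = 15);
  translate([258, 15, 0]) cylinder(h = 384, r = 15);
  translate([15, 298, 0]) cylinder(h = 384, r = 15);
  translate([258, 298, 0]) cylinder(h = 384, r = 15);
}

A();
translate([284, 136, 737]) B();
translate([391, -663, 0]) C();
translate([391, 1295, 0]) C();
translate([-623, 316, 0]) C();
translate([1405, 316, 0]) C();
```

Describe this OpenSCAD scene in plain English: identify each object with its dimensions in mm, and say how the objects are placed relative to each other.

A is a table with a 1055×945 mm rectangular top, 28 mm thick, top surface at z = 737 mm, supported by four 70×70 mm square legs, each inset 31 mm from the nearest pair of top edges, running from the floor.

B is a wooden ladder with two side rails of 48×56 mm section and 2036 mm height, set 485 mm apart overall. Between them run 6 rectangular rungs (56 mm deep, 22 mm thick), front faces flush with the rails' −y face. The bottom of the first rung is 250 mm above the floor and each subsequent rung is 304 mm higher than the one below.

C is a four-legged stool. The seat is a 273×313×41 mm slab whose top surface is at z = 425 mm; four round legs, each 30 mm in diameter, run from the floor (z = 0) to the underside of the seat, each leg's axis is inset half a diameter from the nearest pair of seat edges (so the leg's bounding box is flush with the corner).

The ladder is on top of the table. Four stools sit around the table at the −y, +y, −x, +x sides.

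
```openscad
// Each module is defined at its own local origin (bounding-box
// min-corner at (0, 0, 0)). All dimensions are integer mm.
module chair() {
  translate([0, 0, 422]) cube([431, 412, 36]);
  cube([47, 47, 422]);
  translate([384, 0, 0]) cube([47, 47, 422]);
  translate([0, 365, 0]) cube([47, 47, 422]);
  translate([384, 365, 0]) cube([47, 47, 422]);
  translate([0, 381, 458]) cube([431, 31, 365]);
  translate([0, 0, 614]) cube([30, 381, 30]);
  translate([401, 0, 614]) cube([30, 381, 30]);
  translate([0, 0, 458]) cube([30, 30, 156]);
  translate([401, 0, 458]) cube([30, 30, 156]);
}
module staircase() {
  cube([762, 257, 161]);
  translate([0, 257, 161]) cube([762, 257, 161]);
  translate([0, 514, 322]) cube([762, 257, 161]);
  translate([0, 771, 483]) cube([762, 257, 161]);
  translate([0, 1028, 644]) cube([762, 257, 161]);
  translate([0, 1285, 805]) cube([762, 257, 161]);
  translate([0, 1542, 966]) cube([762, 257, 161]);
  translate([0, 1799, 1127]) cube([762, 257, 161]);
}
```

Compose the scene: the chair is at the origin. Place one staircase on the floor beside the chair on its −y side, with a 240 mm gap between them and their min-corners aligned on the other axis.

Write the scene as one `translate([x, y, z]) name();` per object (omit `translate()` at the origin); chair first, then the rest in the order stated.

chair();
translate([0, -2296, 0]) staircase();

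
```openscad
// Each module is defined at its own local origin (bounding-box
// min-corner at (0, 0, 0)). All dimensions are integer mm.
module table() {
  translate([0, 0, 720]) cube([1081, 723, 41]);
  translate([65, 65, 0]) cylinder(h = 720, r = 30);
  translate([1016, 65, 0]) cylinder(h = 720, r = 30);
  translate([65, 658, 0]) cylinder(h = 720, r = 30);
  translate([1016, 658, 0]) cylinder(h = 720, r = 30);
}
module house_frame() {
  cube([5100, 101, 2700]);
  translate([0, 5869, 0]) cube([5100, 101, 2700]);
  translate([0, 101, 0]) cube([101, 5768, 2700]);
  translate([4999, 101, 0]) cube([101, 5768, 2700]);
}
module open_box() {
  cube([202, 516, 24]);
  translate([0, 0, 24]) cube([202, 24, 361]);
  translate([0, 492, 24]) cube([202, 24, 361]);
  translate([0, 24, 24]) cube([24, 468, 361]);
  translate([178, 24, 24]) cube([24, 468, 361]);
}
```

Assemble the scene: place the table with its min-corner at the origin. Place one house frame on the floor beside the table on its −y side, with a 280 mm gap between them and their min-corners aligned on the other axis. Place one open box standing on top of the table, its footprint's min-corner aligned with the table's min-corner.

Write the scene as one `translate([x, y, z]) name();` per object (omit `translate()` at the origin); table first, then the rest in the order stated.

table();
translate([0, -6250, 0]) house_frame();
translate([0, 0, 761]) open_box();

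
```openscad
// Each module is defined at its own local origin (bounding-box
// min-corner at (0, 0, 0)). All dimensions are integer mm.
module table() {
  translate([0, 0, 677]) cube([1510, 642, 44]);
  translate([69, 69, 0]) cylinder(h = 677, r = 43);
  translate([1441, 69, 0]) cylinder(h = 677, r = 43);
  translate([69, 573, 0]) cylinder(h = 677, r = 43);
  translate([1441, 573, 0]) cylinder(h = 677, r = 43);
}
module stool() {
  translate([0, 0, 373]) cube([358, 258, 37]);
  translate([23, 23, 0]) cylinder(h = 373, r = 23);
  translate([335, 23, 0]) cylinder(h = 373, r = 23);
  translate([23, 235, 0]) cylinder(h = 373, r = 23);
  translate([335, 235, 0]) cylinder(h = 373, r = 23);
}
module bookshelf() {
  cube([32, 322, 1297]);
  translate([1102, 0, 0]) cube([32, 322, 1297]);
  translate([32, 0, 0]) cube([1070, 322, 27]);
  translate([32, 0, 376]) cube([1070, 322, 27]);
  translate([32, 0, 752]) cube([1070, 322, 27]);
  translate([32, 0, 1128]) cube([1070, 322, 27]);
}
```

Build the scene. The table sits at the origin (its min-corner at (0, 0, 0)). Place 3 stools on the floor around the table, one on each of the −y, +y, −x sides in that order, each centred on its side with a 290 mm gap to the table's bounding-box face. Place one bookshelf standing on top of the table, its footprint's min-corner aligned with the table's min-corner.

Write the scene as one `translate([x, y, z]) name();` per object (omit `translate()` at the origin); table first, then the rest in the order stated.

table();
translate([576, -548, 0]) stool();
translate([576, 932, 0]) stool();
translate([-648, 192, 0]) stool();
translate([0, 0, 721]) bookshelf();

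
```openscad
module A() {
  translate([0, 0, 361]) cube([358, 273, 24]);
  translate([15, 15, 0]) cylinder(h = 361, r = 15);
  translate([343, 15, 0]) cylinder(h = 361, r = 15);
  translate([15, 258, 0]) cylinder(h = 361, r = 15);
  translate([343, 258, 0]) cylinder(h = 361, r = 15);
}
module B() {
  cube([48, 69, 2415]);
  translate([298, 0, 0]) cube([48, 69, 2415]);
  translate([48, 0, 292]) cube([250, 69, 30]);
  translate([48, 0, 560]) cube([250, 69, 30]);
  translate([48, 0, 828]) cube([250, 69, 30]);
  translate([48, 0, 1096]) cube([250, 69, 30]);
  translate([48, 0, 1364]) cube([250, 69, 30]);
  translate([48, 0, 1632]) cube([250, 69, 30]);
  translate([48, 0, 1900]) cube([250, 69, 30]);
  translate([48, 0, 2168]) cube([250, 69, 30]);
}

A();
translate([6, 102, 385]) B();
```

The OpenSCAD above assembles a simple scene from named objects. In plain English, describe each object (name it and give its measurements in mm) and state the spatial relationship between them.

A is a simple wooden stool: a rectangular seat 358 mm (x) by 273 mm (y), 24 mm thick, top face at z = 385 mm, on four round legs, each 30 mm in diameter. The legs rest on z = 0, each leg's axis is inset half a diameter from the nearest pair of seat edges (so the leg's bounding box is flush with the corner).

B is a wooden ladder with two side rails of 48×69 mm section and 2415 mm height, set 346 mm apart overall. Between them run 8 rectangular rungs (69 mm deep, 30 mm thick), front faces flush with the rails' −y face. The bottom of the first rung is 292 mm above the floor and each subsequent rung is 268 mm higher than the one below.

The ladder is on top of the stool, centred.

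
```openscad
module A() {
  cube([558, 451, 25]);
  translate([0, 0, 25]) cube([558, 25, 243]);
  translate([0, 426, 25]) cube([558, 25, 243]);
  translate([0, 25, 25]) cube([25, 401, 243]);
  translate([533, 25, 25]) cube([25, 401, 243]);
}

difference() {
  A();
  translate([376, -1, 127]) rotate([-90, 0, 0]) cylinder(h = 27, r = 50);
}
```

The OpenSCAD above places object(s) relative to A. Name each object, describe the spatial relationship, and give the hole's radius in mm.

A is an open box. The open box has a circular hole through its front wall. The hole's radius is 50 mm.

The subtracted cylinder has r = 50 mm.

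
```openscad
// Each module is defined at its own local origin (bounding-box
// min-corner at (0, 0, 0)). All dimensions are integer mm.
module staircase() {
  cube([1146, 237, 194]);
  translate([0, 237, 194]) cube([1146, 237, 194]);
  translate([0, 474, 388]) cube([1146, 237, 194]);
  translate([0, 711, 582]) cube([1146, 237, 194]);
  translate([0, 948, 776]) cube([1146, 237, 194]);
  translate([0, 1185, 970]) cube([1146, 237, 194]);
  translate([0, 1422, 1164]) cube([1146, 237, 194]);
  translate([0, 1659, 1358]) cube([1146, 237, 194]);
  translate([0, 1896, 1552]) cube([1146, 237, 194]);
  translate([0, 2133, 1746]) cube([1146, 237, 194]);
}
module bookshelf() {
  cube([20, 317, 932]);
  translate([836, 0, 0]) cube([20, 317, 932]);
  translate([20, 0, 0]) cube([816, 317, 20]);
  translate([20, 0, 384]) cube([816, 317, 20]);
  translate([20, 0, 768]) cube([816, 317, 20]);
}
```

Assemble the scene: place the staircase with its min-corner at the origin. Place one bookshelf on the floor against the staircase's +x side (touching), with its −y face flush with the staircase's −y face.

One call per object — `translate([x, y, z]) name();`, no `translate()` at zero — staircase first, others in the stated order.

staircase();
translate([1146, 0, 0]) bookshelf();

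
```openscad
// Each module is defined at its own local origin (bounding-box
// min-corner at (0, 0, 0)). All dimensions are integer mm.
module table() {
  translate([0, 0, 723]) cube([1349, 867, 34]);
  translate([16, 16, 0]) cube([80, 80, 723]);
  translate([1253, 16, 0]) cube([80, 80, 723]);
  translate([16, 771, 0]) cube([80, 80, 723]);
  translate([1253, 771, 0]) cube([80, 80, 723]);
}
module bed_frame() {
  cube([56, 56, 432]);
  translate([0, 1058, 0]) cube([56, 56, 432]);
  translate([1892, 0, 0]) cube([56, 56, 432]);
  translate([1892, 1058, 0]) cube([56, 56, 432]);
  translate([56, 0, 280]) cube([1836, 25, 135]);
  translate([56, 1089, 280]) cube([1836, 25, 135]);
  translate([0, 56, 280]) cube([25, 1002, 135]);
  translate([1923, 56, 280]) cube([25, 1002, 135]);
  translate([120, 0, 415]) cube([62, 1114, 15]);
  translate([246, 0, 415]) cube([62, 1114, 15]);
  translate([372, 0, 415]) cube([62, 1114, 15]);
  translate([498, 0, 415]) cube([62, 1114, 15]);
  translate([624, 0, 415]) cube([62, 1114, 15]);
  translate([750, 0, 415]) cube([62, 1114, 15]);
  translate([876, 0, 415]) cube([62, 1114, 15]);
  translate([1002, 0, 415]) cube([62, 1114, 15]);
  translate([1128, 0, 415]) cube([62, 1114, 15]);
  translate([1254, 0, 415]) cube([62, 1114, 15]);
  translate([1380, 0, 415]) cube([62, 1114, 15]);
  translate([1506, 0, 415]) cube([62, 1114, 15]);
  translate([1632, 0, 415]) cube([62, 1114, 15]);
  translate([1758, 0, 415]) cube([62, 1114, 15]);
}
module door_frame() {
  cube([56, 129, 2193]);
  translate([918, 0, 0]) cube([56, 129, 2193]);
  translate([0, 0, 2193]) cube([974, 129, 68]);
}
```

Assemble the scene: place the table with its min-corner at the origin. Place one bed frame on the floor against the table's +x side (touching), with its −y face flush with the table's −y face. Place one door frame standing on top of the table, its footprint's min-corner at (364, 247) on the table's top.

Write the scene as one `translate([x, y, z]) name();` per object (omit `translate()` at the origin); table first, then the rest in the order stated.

table();
translate([1349, 0, 0]) bed_frame();
translate([364, 247, 757]) door_frame();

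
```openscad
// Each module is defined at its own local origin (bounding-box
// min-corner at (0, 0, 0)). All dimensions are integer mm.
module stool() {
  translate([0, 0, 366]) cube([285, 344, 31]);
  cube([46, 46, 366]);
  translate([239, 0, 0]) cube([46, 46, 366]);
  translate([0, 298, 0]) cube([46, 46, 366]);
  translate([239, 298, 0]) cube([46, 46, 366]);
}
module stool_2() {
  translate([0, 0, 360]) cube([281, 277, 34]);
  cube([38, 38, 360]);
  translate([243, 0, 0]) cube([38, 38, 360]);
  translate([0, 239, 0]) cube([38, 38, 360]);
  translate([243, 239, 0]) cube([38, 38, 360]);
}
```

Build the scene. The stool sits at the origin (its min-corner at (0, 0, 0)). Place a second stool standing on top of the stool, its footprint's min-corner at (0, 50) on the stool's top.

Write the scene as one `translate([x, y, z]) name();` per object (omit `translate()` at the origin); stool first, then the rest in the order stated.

stool();
translate([0, 50, 397]) stool_2();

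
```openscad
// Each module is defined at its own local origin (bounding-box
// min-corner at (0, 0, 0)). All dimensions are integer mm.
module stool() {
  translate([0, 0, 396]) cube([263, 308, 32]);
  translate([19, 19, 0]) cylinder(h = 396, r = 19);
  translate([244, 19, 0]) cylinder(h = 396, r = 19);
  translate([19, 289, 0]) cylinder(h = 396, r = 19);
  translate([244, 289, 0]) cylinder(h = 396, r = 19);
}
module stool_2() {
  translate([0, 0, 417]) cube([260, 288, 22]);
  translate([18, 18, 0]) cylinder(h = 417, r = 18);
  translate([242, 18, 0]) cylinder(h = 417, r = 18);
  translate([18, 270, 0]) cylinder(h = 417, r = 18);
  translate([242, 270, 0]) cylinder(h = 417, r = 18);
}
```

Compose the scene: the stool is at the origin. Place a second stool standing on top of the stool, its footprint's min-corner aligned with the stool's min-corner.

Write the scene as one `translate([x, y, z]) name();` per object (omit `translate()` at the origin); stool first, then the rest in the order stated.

stool();
translate([0, 0, 428]) stool_2();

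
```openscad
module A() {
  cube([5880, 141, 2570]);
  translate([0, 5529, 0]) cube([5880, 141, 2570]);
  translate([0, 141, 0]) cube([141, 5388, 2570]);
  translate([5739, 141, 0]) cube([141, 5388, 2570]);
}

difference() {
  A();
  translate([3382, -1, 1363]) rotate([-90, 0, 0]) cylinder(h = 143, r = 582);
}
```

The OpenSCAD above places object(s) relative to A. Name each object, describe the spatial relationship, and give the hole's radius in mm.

The subtracted cylinder has r = 582 mm.

A is a house frame. The house frame has a circular hole through its front wall. The hole's radius is 582 mm.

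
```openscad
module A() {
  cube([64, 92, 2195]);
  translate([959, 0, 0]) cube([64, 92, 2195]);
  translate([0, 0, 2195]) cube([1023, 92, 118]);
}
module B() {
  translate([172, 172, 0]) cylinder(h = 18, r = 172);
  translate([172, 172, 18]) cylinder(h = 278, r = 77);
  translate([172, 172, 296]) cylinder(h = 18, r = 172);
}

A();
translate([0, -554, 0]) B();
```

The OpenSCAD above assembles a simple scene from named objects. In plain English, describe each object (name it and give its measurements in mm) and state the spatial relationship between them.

A is a door frame. The clear opening is 895 mm wide and 2195 mm high. Two 64 mm wide jambs, 92 mm deep, stand either side of the opening from the floor to the top of the opening. A 118 mm thick head sits across the top of both jambs, spanning the full outside width of the frame.

B is a spool: two coaxial disc flanges of radius 172 mm and thickness 18 mm, joined by a core cylinder of radius 77 mm and height 278 mm. The lower flange rests on z = 0 and the three cylinders share a vertical axis.

The spool is on the floor beside the door frame on its −y side.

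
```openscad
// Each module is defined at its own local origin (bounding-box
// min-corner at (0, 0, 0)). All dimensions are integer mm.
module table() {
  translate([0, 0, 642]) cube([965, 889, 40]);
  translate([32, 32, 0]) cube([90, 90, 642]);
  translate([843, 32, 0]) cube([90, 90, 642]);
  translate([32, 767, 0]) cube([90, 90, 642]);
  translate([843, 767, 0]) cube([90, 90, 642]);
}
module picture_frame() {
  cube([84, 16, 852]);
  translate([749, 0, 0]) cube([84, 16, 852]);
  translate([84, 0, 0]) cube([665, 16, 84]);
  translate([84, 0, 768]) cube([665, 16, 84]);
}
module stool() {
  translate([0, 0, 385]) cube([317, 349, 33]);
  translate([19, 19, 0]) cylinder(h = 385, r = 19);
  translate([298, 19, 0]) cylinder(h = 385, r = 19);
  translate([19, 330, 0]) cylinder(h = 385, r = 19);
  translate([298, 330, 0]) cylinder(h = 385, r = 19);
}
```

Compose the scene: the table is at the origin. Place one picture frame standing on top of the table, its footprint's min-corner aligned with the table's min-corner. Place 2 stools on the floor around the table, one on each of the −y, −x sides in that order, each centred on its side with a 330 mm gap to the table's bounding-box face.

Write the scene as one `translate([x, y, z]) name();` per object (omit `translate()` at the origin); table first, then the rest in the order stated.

table();
translate([0, 0, 682]) picture_frame();
translate([324, -679, 0]) stool();
translate([-647, 270, 0]) stool();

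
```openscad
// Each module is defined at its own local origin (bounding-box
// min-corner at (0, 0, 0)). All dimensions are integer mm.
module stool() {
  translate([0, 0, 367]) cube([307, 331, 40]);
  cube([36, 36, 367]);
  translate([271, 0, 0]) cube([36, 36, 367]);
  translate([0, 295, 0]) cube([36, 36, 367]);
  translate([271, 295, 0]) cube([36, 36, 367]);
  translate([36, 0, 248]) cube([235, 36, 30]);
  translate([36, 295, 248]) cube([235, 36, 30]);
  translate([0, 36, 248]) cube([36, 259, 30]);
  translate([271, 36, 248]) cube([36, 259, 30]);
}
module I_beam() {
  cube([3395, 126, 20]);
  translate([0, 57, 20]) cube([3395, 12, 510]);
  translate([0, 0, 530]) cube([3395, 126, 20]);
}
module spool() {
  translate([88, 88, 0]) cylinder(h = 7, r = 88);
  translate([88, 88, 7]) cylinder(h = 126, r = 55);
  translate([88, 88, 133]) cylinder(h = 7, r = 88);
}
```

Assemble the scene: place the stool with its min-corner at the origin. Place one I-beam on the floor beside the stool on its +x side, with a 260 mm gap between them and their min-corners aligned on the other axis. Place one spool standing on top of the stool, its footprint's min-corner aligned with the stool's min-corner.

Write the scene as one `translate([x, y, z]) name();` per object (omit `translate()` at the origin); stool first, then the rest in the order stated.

stool();
translate([567, 0, 0]) I_beam();
translate([0, 0, 407]) spool();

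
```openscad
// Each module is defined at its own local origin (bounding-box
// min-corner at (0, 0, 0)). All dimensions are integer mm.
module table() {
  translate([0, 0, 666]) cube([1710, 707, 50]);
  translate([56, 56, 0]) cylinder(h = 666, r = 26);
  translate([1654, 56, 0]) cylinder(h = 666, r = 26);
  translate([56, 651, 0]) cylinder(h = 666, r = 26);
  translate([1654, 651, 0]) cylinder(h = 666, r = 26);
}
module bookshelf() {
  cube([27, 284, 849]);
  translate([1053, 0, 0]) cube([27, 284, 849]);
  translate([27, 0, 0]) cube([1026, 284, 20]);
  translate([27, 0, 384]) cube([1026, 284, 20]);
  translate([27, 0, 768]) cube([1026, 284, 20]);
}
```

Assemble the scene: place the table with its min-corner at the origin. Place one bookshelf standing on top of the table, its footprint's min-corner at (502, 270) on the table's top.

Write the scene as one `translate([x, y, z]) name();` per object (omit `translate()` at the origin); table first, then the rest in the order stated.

table();
translate([502, 270, 716]) bookshelf();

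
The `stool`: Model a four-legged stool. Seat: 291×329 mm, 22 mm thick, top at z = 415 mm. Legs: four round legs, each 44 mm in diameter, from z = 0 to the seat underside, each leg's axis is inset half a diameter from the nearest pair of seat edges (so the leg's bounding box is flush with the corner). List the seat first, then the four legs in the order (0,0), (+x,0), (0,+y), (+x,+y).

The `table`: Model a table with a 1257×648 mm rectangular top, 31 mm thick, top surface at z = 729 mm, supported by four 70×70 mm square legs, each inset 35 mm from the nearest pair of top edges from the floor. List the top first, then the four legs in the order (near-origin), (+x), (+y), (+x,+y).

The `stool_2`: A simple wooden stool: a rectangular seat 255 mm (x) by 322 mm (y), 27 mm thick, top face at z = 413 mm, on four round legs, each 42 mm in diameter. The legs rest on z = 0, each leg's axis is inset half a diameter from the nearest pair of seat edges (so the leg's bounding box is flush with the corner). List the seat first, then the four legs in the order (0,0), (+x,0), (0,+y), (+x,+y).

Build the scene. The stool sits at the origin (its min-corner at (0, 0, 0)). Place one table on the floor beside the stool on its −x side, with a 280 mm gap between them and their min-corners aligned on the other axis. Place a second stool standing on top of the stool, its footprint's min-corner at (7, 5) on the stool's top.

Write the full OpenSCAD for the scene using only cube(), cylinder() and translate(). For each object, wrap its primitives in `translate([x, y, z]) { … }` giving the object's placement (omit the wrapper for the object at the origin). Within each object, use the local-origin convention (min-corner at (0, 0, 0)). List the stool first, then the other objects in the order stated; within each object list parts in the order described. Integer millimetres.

translate([0, 0, 393]) cube([291, 329, 22]);
translate([22, 22, 0]) cylinder(h = 393, r = 22);
translate([269, 22, 0]) cylinder(h = 393, r = 22);
translate([22, 307, 0]) cylinder(h = 393, r = 22);
translate([269, 307, 0]) cylinder(h = 393, r = 22);
translate([-1537, 0, 0]) {
  translate([0, 0, 698]) cube([1257, 648, 31]);
  translate([35, 35, 0]) cube([70, 70, 698]);
  translate([1152, 35, 0]) cube([70, 70, 698]);
  translate([35, 543, 0]) cube([70, 70, 698]);
  translate([1152, 543, 0]) cube([70, 70, 698]);
}
translate([7, 5, 415]) {
  translate([0, 0, 386]) cube([255, 322, 27]);
  translate([21, 21, 0]) cylinder(h = 386, r = 21);
  translate([234, 21, 0]) cylinder(h = 386, r = 21);
  translate([21, 301, 0]) cylinder(h = 386, r = 21);
  translate([234, 301, 0]) cylinder(h = 386, r = 21);
}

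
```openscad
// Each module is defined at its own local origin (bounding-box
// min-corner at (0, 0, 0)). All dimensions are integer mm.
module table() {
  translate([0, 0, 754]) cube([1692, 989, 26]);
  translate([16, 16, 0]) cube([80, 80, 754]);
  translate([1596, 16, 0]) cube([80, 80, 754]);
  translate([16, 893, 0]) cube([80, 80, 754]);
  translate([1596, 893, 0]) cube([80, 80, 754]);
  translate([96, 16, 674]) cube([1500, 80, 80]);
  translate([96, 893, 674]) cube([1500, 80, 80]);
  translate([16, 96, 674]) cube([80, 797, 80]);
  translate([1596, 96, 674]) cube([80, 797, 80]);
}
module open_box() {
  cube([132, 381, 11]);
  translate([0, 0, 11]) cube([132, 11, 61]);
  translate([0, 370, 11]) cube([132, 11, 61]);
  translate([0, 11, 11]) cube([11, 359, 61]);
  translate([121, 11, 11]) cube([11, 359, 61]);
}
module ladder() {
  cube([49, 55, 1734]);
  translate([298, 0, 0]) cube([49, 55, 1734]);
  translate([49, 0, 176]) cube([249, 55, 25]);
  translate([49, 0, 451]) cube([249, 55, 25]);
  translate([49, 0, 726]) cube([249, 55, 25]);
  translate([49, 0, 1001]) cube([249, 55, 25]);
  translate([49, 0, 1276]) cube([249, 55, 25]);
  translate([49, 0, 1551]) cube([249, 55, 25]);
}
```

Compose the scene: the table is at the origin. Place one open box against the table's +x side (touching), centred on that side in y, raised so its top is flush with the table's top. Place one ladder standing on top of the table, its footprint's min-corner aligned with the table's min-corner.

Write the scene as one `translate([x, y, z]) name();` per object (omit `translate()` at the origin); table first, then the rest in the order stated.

table();
translate([1692, 304, 708]) open_box();
translate([0, 0, 780]) ladder();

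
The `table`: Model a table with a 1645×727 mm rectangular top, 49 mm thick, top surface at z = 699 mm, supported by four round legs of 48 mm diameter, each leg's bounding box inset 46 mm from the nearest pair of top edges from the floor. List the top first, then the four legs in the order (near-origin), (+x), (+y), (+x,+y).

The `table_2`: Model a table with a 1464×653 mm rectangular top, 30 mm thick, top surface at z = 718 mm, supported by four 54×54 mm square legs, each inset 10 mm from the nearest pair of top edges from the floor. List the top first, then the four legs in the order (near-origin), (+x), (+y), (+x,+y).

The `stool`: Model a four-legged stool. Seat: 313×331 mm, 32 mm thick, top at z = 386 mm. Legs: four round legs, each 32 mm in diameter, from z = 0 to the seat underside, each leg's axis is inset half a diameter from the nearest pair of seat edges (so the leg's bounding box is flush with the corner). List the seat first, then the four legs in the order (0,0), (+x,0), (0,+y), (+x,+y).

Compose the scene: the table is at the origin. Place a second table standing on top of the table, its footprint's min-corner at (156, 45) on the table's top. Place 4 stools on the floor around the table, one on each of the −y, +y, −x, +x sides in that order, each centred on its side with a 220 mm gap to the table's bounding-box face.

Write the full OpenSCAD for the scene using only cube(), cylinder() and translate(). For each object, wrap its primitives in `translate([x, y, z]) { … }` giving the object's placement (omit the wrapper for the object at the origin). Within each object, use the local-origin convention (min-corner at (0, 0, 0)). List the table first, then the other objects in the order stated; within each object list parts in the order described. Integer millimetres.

translate([0, 0, 650]) cube([1645, 727, 49]);
translate([70, 70, 0]) cylinder(h = 650, r = 24);
translate([1575, 70, 0]) cylinder(h = 650, r = 24);
translate([70, 657, 0]) cylinder(h = 650, r = 24);
translate([1575, 657, 0]) cylinder(h = 650, r = 24);
translate([156, 45, 699]) {
  translate([0, 0, 688]) cube([1464, 653, 30]);
  translate([10, 10, 0]) cube([54, 54, 688]);
  translate([1400, 10, 0]) cube([54, 54, 688]);
  translate([10, 589, 0]) cube([54, 54, 688]);
  translate([1400, 589, 0]) cube([54, 54, 688]);
}
translate([666, -551, 0]) {
  translate([0, 0, 354]) cube([313, 331, 32]);
  translate([16, 16, 0]) cylinder(h = 354, r = 16);
  translate([297, 16, 0]) cylinder(h = 354, r = 16);
  translate([16, 315, 0]) cylinder(h = 354, r = 16);
  translate([297, 315, 0]) cylinder(h = 354, r = 16);
}
translate([666, 947, 0]) {
  translate([0, 0, 354]) cube([313, 331, 32]);
  translate([16, 16, 0]) cylinder(h = 354, r = 16);
  translate([297, 16, 0]) cylinder(h = 354, r = 16);
  translate([16, 315, 0]) cylinder(h = 354, r = 16);
  translate([297, 315, 0]) cylinder(h = 354, r = 16);
}
translate([-533, 198, 0]) {
  translate([0, 0, 354]) cube([313, 331, 32]);
  translate([16, 16, 0]) cylinder(h = 354, r = 16);
  translate([297, 16, 0]) cylinder(h = 354, r = 16);
  translate([16, 315, 0]) cylinder(h = 354, r = 16);
  translate([297, 315, 0]) cylinder(h = 354, r = 16);
}
translate([1865, 198, 0]) {
  translate([0, 0, 354]) cube([313, 331, 32]);
  translate([16, 16, 0]) cylinder(h = 354, r = 16);
  translate([297, 16, 0]) cylinder(h = 354, r = 16);
  translate([16, 315, 0]) cylinder(h = 354, r = 16);
  translate([297, 315, 0]) cylinder(h = 354, r = 16);
}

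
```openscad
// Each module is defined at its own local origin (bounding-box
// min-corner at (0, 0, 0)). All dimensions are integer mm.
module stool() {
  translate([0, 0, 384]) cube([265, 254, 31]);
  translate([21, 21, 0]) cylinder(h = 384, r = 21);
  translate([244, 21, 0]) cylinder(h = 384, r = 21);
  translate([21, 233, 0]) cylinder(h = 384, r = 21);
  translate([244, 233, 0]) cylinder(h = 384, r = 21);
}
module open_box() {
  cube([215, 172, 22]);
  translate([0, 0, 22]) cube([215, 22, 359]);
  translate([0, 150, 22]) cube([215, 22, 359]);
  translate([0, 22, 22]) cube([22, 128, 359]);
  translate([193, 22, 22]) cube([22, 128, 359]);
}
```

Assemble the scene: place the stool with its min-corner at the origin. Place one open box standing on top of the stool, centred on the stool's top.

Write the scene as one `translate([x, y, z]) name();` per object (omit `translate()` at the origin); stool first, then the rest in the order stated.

stool();
translate([25, 41, 415]) open_box();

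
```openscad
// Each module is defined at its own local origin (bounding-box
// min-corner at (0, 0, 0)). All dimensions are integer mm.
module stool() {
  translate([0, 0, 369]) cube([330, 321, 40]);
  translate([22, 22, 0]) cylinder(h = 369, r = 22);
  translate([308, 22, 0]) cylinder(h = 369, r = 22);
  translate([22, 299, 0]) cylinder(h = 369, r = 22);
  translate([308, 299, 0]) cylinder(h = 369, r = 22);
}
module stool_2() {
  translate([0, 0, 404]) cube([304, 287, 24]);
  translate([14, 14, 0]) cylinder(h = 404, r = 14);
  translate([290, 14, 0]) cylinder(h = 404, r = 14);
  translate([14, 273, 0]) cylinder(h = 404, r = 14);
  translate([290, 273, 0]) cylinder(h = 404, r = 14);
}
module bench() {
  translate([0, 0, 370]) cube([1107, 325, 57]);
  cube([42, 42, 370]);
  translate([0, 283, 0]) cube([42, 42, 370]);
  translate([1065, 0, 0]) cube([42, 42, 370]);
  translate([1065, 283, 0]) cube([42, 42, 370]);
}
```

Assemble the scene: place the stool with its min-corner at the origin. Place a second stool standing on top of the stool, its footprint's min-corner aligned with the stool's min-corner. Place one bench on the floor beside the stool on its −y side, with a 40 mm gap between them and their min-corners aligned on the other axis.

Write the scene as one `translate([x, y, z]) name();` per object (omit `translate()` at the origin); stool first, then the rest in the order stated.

stool();
translate([0, 0, 409]) stool_2();
translate([0, -365, 0]) bench();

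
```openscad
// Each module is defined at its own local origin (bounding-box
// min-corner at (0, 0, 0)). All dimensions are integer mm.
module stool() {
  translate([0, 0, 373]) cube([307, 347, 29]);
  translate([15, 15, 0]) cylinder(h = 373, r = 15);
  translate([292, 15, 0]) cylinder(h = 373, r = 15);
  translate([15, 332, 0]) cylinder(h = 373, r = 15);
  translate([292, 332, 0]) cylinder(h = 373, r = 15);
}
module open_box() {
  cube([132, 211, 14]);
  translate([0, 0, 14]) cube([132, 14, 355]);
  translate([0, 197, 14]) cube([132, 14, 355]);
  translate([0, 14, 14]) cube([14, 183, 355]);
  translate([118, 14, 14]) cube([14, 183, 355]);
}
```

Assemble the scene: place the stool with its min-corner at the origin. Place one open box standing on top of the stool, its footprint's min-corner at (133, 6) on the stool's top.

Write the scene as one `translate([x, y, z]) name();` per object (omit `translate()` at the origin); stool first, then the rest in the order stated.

stool();
translate([133, 6, 402]) open_box();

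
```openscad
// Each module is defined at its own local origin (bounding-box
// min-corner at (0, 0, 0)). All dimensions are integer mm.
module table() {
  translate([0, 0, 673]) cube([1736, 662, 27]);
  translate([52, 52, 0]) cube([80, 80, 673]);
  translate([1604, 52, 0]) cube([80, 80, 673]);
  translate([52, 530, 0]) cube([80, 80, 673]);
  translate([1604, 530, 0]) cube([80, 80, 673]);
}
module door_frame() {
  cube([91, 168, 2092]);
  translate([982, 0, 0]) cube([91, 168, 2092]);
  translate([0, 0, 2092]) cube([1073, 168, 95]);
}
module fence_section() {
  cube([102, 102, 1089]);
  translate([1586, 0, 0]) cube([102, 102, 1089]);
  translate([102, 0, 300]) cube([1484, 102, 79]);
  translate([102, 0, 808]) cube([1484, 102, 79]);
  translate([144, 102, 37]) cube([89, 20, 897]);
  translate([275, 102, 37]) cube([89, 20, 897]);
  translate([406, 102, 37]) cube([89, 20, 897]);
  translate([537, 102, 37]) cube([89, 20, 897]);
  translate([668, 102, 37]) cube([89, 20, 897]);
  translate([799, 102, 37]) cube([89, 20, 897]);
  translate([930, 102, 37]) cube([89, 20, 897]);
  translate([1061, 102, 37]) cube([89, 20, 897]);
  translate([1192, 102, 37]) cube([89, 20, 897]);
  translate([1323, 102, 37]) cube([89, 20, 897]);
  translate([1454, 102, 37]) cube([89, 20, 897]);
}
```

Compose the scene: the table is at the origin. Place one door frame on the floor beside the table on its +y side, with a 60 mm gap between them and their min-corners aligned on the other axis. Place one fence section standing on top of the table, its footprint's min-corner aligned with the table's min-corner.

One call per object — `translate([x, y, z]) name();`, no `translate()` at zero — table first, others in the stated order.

table();
translate([0, 722, 0]) door_frame();
translate([0, 0, 700]) fence_section();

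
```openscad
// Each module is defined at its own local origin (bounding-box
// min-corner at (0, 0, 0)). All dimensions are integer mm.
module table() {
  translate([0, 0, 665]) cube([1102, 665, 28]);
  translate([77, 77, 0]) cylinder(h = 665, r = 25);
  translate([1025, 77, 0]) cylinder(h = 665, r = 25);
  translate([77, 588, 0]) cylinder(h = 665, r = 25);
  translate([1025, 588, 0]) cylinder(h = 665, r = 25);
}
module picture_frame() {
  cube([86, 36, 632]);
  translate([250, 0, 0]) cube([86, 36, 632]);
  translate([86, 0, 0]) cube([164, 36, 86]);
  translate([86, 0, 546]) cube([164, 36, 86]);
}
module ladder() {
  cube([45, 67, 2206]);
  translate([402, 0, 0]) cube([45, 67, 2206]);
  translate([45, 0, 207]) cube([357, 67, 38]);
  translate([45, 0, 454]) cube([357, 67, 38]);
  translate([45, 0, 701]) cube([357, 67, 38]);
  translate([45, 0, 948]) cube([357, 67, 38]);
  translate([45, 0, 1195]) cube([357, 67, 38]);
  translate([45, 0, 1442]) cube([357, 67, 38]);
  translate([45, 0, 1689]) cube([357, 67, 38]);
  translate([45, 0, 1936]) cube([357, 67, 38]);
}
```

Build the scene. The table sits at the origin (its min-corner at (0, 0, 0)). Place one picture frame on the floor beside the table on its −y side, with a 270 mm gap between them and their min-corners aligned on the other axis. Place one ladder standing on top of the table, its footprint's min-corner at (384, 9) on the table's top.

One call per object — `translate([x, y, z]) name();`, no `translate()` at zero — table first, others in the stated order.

table();
translate([0, -306, 0]) picture_frame();
translate([384, 9, 693]) ladder();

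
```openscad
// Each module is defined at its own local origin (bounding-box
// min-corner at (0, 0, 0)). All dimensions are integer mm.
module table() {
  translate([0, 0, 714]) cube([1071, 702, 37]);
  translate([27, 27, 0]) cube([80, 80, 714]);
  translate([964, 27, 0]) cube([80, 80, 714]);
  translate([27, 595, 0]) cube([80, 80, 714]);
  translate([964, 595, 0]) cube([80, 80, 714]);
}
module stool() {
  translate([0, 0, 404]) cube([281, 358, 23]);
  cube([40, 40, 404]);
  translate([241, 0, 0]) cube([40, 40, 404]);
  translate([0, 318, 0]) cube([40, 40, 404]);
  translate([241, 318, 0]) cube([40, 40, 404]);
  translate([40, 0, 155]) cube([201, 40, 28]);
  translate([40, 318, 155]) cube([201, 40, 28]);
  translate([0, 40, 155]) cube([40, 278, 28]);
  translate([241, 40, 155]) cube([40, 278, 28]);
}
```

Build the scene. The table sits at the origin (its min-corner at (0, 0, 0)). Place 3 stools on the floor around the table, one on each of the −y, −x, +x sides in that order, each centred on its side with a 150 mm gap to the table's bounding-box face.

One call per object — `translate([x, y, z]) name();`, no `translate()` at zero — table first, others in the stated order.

table();
translate([395, -508, 0]) stool();
translate([-431, 172, 0]) stool();
translate([1221, 172, 0]) stool();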